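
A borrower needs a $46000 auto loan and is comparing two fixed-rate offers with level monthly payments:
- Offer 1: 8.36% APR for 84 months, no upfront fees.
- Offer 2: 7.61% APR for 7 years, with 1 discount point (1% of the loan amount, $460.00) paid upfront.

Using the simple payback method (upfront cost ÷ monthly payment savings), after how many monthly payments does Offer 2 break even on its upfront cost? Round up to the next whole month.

Offer 1: monthly rate = 8.36%/12 = 0.0069667; payment = 46,000 × 0.0069667 / (1 − (1+0.0069667)^−84) = $725.24.
Offer 2: at 7.61% the monthly rate is 0.0063417, so the payment is 46,000 × 0.0063417 / (1 − 1.0063417^−84) = $708.06.
Monthly savings = $725.24 − $708.06 = $17.18.
Break-even = $460.00 / $17.18 = 26.78 → 27 months.

27 months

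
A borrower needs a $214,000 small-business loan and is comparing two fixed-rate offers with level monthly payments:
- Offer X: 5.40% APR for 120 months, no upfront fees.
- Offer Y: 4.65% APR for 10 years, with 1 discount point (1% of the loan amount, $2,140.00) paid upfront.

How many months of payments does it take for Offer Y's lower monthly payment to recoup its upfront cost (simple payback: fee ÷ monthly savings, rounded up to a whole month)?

28 months

Offer X: at 5.40% the monthly rate is 0.0045000, so the payment is 214,000 × 0.0045000 / (1 − 1.0045000^−120) = $2,311.87.
Offer Y: at 4.65% the monthly rate is 0.0038750, so the payment is 214,000 × 0.0038750 / (1 − 1.0038750^−120) = $2,233.37.
Monthly savings = $2,311.87 − $2,233.37 = $78.50.
Break-even = $2,140.00 / $78.50 = 27.26 → 28 months.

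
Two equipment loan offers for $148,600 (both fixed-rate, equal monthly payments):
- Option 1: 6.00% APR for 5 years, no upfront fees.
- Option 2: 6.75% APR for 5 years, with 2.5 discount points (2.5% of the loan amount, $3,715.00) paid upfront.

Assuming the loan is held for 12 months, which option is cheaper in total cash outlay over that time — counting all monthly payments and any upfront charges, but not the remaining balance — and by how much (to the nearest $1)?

Option 1 by $4,340

Option 1: at 6.00% the monthly rate is 0.0050000, so the payment is 148,600 × 0.0050000 / (1 − 1.0050000^−60) = $2,872.85.
Option 2: monthly rate = 6.75%/12 = 0.0056250; payment = 148,600 × 0.0056250 / (1 − (1+0.0056250)^−60) = $2,924.96.
Over 12 months: Option 1 costs 12 × $2,872.85 = $34,474.20; Option 2 costs 12 × $2,924.96 + $3,715.00 = $38,814.52.
Option 1 is cheaper by $38,814.52 − $34,474.20 = $4,340.32.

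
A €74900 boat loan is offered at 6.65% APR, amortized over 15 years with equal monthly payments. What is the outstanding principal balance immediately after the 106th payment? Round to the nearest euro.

With monthly rate i = 6.65%/12 = 0.0055417, the balance after k of n payments is P · [(1+i)^n − (1+i)^k] / [(1+i)^n − 1].
(1+0.0055417)^180 = 2.70403814 and (1+0.0055417)^106 = 1.79641861, so the balance is 74,900 × (2.70403814 − 1.79641861) / (2.70403814 − 1) = €39,893.89.

€39,894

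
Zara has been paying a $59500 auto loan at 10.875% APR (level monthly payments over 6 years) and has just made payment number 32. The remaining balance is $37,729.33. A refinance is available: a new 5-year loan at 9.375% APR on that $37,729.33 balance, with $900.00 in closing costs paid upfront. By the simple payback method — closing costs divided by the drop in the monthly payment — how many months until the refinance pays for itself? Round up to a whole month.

3 months

Current payment = 59,500 × 10.875%/12 / (1 − (1+0.0090625)^−72) = $1,128.72.
Refinanced payment = 37,729.33 × 0.0078125 / (1 − (1+0.0078125)^−60) = $790.08.
Monthly savings = $1,128.72 − $790.08 = $338.64.
Break-even = $900.00 / $338.64 = 2.66 → 3 months.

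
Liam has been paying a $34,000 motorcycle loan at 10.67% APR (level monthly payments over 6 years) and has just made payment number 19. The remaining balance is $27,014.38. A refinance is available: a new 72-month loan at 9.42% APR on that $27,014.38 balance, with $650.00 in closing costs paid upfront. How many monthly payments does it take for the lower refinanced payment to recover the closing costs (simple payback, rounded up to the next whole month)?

5 months

Current payment = 34,000 × 10.67%/12 / (1 − (1+0.0088917)^−72) = $641.43.
Refinanced payment = 27,014.38 × 0.0078500 / (1 − (1+0.0078500)^−72) = $492.60.
Monthly savings = $641.43 − $492.60 = $148.83.
Break-even = $650.00 / $148.83 = 4.37 → 5 months.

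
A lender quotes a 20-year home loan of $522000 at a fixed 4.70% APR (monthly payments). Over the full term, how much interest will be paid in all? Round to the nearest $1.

$284,172

At 4.70% the monthly rate is 0.0039167, so the payment is 522,000 × 0.0039167 / (1 − 1.0039167^−240) = $3,359.05.
Total paid = 240 × $3,359.05 = $806,172.00; interest = $806,172.00 − $522,000 = $284,172.00.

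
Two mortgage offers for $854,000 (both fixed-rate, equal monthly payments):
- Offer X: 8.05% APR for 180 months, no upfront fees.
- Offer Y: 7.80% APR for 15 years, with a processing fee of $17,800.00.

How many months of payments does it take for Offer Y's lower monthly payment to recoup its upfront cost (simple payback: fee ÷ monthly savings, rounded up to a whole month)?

Offer X: monthly rate = 8.05%/12 = 0.0067083; payment = 854,000 × 0.0067083 / (1 − (1+0.0067083)^−180) = $8,185.94.
Offer Y: monthly rate = 7.8%/12 = 0.0065000; payment = 854,000 × 0.0065000 / (1 − (1+0.0065000)^−180) = $8,062.97.
Monthly savings = $8,185.94 − $8,062.97 = $122.97.
Break-even = $17,800.00 / $122.97 = 144.75 → 145 months.

145 months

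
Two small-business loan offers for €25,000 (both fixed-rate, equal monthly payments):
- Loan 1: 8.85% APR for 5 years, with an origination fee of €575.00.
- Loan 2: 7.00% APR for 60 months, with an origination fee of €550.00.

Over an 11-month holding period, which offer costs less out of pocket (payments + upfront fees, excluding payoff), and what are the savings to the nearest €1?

Loan 2 by €268

Loan 1: at 8.85% the monthly rate is 0.0073750, so the payment is 25,000 × 0.0073750 / (1 − 1.0073750^−60) = €517.14.
Loan 2: monthly rate = 7%/12 = 0.0058333; payment = 25,000 × 0.0058333 / (1 − (1+0.0058333)^−60) = €495.03.
Over 11 months: Loan 1 costs 11 × €517.14 + €575.00 = €6,263.54; Loan 2 costs 11 × €495.03 + €550.00 = €5,995.33.
Loan 2 is cheaper by €6,263.54 − €5,995.33 = €268.21.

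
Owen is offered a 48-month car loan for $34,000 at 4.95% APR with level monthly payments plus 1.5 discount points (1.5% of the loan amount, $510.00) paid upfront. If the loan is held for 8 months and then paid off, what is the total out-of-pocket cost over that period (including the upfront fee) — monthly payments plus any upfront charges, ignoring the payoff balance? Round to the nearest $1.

$6,768

Monthly rate = 4.95%/12 = 0.0041250; payment = 34,000 × 0.0041250 / (1 − (1+0.0041250)^−48) = $782.23.
Total outlay = 8 × $782.23 + $510.00 = $6,767.84.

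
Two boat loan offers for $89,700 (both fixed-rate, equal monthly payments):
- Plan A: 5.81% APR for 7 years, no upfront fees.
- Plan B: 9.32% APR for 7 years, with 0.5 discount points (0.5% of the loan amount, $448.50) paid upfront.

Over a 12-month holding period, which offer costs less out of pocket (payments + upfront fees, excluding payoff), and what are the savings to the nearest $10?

Plan A: at 5.81% the monthly rate is 0.0048417, so the payment is 89,700 × 0.0048417 / (1 − 1.0048417^−84) = $1,302.23.
Plan B: monthly rate = 9.32%/12 = 0.0077667; payment = 89,700 × 0.0077667 / (1 − (1+0.0077667)^−84) = $1,457.80.
Over 12 months: Plan A costs 12 × $1,302.23 = $15,626.76; Plan B costs 12 × $1,457.80 + $448.50 = $17,942.10.
Plan A is cheaper by $17,942.10 − $15,626.76 = $2,315.34.

Plan A by $2,320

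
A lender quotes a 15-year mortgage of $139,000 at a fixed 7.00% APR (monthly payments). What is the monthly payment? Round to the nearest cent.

$1,249.37

At 7.00% the monthly rate is 0.0058333, so the payment is 139,000 × 0.0058333 / (1 − 1.0058333^−180) = $1,249.37.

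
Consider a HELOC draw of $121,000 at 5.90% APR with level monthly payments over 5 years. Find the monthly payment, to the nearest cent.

At 5.90% the monthly rate is 0.0049167, so the payment is 121,000 × 0.0049167 / (1 − 1.0049167^−60) = $2,333.65.

$2,333.65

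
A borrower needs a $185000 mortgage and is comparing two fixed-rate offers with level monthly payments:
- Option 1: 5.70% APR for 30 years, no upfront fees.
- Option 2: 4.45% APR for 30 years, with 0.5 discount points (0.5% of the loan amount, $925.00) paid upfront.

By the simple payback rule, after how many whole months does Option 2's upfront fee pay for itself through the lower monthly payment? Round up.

7 months

Option 1: at 5.70% the monthly rate is 0.0047500, so the payment is 185,000 × 0.0047500 / (1 − 1.0047500^−360) = $1,073.74.
Option 2: monthly rate = 4.45%/12 = 0.0037083; payment = 185,000 × 0.0037083 / (1 − (1+0.0037083)^−360) = $931.88.
Monthly savings = $1,073.74 − $931.88 = $141.86.
Break-even = $925.00 / $141.86 = 6.52 → 7 months.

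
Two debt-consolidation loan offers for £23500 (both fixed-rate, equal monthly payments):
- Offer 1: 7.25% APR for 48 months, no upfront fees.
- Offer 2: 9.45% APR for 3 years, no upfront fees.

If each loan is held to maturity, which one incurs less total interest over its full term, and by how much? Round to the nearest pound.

Offer 2 by £62

Offer 1: at 7.25% the monthly rate is 0.0060417, so the payment is 23,500 × 0.0060417 / (1 − 1.0060417^−48) = £565.47.
Total interest on Offer 1 = 48 × £565.47 − £23,500 = £3,642.56.
Offer 2: monthly rate = 9.45%/12 = 0.0078750; payment = 23,500 × 0.0078750 / (1 − (1+0.0078750)^−36) = £752.23.
Total interest on Offer 2 = 36 × £752.23 − £23,500 = £3,580.28.
Offer 2 is lower by £62.28.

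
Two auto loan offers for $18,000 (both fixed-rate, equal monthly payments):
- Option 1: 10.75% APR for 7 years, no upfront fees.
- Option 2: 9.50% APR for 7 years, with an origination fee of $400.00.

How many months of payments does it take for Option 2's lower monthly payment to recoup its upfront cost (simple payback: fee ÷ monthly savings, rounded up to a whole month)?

35 months

Option 1: at 10.75% the monthly rate is 0.0089583, so the payment is 18,000 × 0.0089583 / (1 − 1.0089583^−84) = $305.84.
Option 2: monthly rate = 9.5%/12 = 0.0079167; payment = 18,000 × 0.0079167 / (1 − (1+0.0079167)^−84) = $294.19.
Monthly savings = $305.84 − $294.19 = $11.65.
Break-even = $400.00 / $11.65 = 34.33 → 35 months.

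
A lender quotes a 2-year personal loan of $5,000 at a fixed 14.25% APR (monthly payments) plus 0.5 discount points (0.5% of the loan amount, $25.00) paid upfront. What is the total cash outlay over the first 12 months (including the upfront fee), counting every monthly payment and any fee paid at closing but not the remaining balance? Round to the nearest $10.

$2,910

At 14.25% the monthly rate is 0.0118750, so the payment is 5,000 × 0.0118750 / (1 − 1.0118750^−24) = $240.66.
Total outlay = 12 × $240.66 + $25.00 = $2,912.92.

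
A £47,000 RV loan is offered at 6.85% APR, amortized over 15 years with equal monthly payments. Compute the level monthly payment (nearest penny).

At 6.85% the monthly rate is 0.0057083, so the payment is 47,000 × 0.0057083 / (1 − 1.0057083^−180) = £418.52.

£418.52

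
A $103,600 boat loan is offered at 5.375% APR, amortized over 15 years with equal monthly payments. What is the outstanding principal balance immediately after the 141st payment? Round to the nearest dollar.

With monthly rate i = 5.375%/12 = 0.0044792, the balance after k of n payments is P · [(1+i)^n − (1+i)^k] / [(1+i)^n − 1].
(1+0.0044792)^180 = 2.23546601 and (1+0.0044792)^141 = 1.87789651, so the balance is 103,600 × (2.23546601 − 1.87789651) / (2.23546601 − 1) = $29,983.99.

$29,984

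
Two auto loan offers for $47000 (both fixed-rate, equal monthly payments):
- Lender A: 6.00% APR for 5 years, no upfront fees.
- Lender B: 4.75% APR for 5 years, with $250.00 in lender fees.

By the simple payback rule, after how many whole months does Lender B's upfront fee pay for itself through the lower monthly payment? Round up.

10 months

Lender A: monthly rate = 6%/12 = 0.0050000; payment = 47,000 × 0.0050000 / (1 − (1+0.0050000)^−60) = $908.64.
Lender B: at 4.75% the monthly rate is 0.0039583, so the payment is 47,000 × 0.0039583 / (1 − 1.0039583^−60) = $881.57.
Monthly savings = $908.64 − $881.57 = $27.07.
Break-even = $250.00 / $27.07 = 9.24 → 10 months.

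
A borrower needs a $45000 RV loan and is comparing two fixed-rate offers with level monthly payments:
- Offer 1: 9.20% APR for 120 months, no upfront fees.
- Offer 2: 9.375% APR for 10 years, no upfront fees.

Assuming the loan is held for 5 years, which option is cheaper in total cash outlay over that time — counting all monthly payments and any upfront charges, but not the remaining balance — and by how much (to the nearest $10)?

Offer 1: at 9.20% the monthly rate is 0.0076667, so the payment is 45,000 × 0.0076667 / (1 − 1.0076667^−120) = $574.92.
Offer 2: monthly rate = 9.375%/12 = 0.0078125; payment = 45,000 × 0.0078125 / (1 − (1+0.0078125)^−120) = $579.21.
Over 60 months: Offer 1 costs 60 × $574.92 = $34,495.20; Offer 2 costs 60 × $579.21 = $34,752.60.
Offer 1 is cheaper by $34,752.60 − $34,495.20 = $257.40.

Offer 1 by $260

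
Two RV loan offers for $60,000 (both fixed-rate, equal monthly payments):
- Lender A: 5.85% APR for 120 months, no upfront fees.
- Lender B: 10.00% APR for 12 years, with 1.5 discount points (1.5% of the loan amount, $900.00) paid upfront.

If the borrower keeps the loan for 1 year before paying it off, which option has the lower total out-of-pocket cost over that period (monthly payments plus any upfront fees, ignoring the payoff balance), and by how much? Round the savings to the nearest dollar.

Lender A: monthly rate = 5.85%/12 = 0.0048750; payment = 60,000 × 0.0048750 / (1 − (1+0.0048750)^−120) = $661.61.
Lender B: at 10.00% the monthly rate is 0.0083333, so the payment is 60,000 × 0.0083333 / (1 − 1.0083333^−144) = $717.05.
Over 12 months: Lender A costs 12 × $661.61 = $7,939.32; Lender B costs 12 × $717.05 + $900.00 = $9,504.60.
Lender A is cheaper by $9,504.60 − $7,939.32 = $1,565.28.

Lender A by $1,565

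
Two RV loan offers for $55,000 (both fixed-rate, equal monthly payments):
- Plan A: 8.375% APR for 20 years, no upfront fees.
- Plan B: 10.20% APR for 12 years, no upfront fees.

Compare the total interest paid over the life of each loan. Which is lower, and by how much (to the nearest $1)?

Plan A: monthly rate = 8.375%/12 = 0.0069792; payment = 55,000 × 0.0069792 / (1 − (1+0.0069792)^−240) = $472.96.
Total interest on Plan A = 240 × $472.96 − $55,000 = $58,510.40.
Plan B: monthly rate = 10.2%/12 = 0.0085000; payment = 55,000 × 0.0085000 / (1 − (1+0.0085000)^−144) = $663.66.
Total interest on Plan B = 144 × $663.66 − $55,000 = $40,567.04.
Plan B is lower by $17,943.36.

Plan B by $17,943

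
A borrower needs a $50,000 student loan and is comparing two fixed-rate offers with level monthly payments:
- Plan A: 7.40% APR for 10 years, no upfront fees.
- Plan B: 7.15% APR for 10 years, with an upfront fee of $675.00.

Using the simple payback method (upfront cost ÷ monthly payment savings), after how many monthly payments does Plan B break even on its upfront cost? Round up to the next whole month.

105 months

Plan A: at 7.40% the monthly rate is 0.0061667, so the payment is 50,000 × 0.0061667 / (1 − 1.0061667^−120) = $590.90.
Plan B: monthly rate = 7.15%/12 = 0.0059583; payment = 50,000 × 0.0059583 / (1 − (1+0.0059583)^−120) = $584.42.
Monthly savings = $590.90 − $584.42 = $6.48.
Break-even = $675.00 / $6.48 = 104.17 → 105 months.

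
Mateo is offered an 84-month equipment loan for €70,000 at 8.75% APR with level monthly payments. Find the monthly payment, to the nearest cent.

Monthly rate = 8.75%/12 = 0.0072917; payment = 70,000 × 0.0072917 / (1 − (1+0.0072917)^−84) = €1,117.37.

€1,117.37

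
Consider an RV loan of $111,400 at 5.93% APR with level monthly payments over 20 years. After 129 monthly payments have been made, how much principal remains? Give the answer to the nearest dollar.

With monthly rate i = 5.93%/12 = 0.0049417, the balance after k of n payments is P · [(1+i)^n − (1+i)^k] / [(1+i)^n − 1].
(1+0.0049417)^240 = 3.26441055 and (1+0.0049417)^129 = 1.88873081, so the balance is 111,400 × (3.26441055 − 1.88873081) / (3.26441055 − 1) = $67,677.98.

$67,678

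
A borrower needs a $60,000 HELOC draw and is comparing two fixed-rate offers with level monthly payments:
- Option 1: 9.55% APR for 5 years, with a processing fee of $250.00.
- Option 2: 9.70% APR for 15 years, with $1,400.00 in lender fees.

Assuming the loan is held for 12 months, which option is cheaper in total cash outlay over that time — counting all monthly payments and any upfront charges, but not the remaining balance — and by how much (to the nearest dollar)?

Option 1: at 9.55% the monthly rate is 0.0079583, so the payment is 60,000 × 0.0079583 / (1 − 1.0079583^−60) = $1,261.58.
Option 2: at 9.70% the monthly rate is 0.0080833, so the payment is 60,000 × 0.0080833 / (1 − 1.0080833^−180) = $633.80.
Over 12 months: Option 1 costs 12 × $1,261.58 + $250.00 = $15,388.96; Option 2 costs 12 × $633.80 + $1,400.00 = $9,005.60.
Option 2 is cheaper by $15,388.96 − $9,005.60 = $6,383.36.

Option 2 by $6,383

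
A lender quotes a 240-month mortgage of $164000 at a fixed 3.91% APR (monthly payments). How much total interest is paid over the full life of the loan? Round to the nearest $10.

At 3.91% the monthly rate is 0.0032583, so the payment is 164,000 × 0.0032583 / (1 − 1.0032583^−240) = $986.05.
Total paid = 240 × $986.05 = $236,652.00; interest = $236,652.00 − $164,000 = $72,652.00.

$72,650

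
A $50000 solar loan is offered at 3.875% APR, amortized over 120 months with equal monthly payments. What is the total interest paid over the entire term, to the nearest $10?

At 3.875% the monthly rate is 0.0032292, so the payment is 50,000 × 0.0032292 / (1 − 1.0032292^−120) = $503.26.
Total paid = 120 × $503.26 = $60,391.20; interest = $60,391.20 − $50,000 = $10,391.20.

$10,390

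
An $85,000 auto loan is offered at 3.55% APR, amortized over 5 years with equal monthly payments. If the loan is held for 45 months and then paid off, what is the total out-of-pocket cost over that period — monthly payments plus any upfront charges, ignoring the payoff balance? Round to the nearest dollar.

$69,669

At 3.55% the monthly rate is 0.0029583, so the payment is 85,000 × 0.0029583 / (1 − 1.0029583^−60) = $1,548.20.
Total outlay = 45 × $1,548.20 = $69,669.00.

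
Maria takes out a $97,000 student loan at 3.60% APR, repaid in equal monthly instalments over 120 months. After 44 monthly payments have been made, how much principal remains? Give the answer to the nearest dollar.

$65,407

With monthly rate i = 3.6%/12 = 0.0030000, the balance after k of n payments is P · [(1+i)^n − (1+i)^k] / [(1+i)^n − 1].
(1+0.0030000)^120 = 1.43255717 and (1+0.0030000)^44 = 1.14088285, so the balance is 97,000 × (1.43255717 − 1.14088285) / (1.43255717 − 1) = $65,407.33.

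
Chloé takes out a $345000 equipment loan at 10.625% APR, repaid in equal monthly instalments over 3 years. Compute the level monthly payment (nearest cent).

At 10.625% the monthly rate is 0.0088542, so the payment is 345,000 × 0.0088542 / (1 − 1.0088542^−36) = $11,233.69.

$11,233.69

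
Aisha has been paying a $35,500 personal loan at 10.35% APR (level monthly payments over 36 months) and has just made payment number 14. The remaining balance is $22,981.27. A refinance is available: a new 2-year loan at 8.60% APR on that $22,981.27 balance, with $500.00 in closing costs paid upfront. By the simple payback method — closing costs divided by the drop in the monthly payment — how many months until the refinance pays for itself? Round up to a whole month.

Current payment = 35,500 × 10.35%/12 / (1 − (1+0.0086250)^−36) = $1,151.33.
Refinanced payment = 22,981.27 × 0.0071667 / (1 − (1+0.0071667)^−24) = $1,045.68.
Monthly savings = $1,151.33 − $1,045.68 = $105.65.
Break-even = $500.00 / $105.65 = 4.73 → 5 months.

5 months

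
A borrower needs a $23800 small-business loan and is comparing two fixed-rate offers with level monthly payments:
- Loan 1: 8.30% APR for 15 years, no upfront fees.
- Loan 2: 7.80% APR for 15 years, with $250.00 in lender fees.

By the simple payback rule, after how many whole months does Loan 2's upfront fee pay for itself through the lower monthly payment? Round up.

37 months

Loan 1: monthly rate = 8.3%/12 = 0.0069167; payment = 23,800 × 0.0069167 / (1 − (1+0.0069167)^−180) = $231.59.
Loan 2: at 7.80% the monthly rate is 0.0065000, so the payment is 23,800 × 0.0065000 / (1 − 1.0065000^−180) = $224.71.
Monthly savings = $231.59 − $224.71 = $6.88.
Break-even = $250.00 / $6.88 = 36.34 → 37 months.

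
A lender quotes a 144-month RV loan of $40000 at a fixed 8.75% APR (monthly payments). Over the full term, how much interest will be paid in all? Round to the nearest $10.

$24,740

At 8.75% the monthly rate is 0.0072917, so the payment is 40,000 × 0.0072917 / (1 − 1.0072917^−144) = $449.60.
Total paid = 144 × $449.60 = $64,742.40; interest = $64,742.40 − $40,000 = $24,742.40.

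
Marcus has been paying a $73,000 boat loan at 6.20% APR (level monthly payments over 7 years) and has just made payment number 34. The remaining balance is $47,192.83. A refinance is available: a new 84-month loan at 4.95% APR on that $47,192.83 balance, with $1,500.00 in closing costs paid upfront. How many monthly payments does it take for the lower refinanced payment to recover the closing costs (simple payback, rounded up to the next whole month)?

4 months

Current payment = 73,000 × 6.2%/12 / (1 − (1+0.0051667)^−84) = $1,073.44.
Refinanced payment = 47,192.83 × 0.0041250 / (1 − (1+0.0041250)^−84) = $665.91.
Monthly savings = $1,073.44 − $665.91 = $407.53.
Break-even = $1,500.00 / $407.53 = 3.68 → 4 months.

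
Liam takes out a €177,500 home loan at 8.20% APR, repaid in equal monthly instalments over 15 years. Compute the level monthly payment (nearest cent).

Monthly rate = 8.2%/12 = 0.0068333; payment = 177,500 × 0.0068333 / (1 − (1+0.0068333)^−180) = €1,716.84.

€1,716.84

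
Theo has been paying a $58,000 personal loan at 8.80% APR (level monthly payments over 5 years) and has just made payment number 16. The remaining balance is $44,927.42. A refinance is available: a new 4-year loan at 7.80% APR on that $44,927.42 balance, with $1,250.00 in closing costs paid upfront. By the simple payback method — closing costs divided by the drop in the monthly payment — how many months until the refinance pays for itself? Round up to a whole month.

12 months

Current payment = 58,000 × 8.8%/12 / (1 − (1+0.0073333)^−60) = $1,198.36.
Refinanced payment = 44,927.42 × 0.0065000 / (1 − (1+0.0065000)^−48) = $1,092.60.
Monthly savings = $1,198.36 − $1,092.60 = $105.76.
Break-even = $1,250.00 / $105.76 = 11.82 → 12 months.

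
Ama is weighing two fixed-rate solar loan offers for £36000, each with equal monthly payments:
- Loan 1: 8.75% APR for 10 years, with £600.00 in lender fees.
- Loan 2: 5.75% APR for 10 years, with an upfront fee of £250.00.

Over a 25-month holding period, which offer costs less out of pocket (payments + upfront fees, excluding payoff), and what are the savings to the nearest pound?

Loan 2 by £1,750

Loan 1: monthly rate = 8.75%/12 = 0.0072917; payment = 36,000 × 0.0072917 / (1 − (1+0.0072917)^−120) = £451.18.
Loan 2: monthly rate = 5.75%/12 = 0.0047917; payment = 36,000 × 0.0047917 / (1 − (1+0.0047917)^−120) = £395.17.
Over 25 months: Loan 1 costs 25 × £451.18 + £600.00 = £11,879.50; Loan 2 costs 25 × £395.17 + £250.00 = £10,129.25.
Loan 2 is cheaper by £11,879.50 − £10,129.25 = £1,750.25.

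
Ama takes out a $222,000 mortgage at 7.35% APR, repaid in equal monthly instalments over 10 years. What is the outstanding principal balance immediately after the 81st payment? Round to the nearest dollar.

With monthly rate i = 7.35%/12 = 0.0061250, the balance after k of n payments is P · [(1+i)^n − (1+i)^k] / [(1+i)^n − 1].
(1+0.0061250)^120 = 2.08081202 and (1+0.0061250)^81 = 1.63986151, so the balance is 222,000 × (2.08081202 − 1.63986151) / (2.08081202 − 1) = $90,571.73.

$90,572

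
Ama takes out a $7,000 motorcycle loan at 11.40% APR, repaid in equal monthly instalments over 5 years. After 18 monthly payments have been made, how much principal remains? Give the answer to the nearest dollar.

$5,299

With monthly rate i = 11.4%/12 = 0.0095000, the balance after k of n payments is P · [(1+i)^n − (1+i)^k] / [(1+i)^n − 1].
(1+0.0095000)^60 = 1.76351597 and (1+0.0095000)^18 = 1.18553347, so the balance is 7,000 × (1.76351597 − 1.18553347) / (1.76351597 − 1) = $5,299.01.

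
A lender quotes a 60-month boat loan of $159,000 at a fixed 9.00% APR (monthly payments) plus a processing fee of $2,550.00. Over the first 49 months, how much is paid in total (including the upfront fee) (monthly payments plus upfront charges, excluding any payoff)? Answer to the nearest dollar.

Monthly rate = 9%/12 = 0.0075000; payment = 159,000 × 0.0075000 / (1 − (1+0.0075000)^−60) = $3,300.58.
Total outlay = 49 × $3,300.58 + $2,550.00 = $164,278.42.

$164,278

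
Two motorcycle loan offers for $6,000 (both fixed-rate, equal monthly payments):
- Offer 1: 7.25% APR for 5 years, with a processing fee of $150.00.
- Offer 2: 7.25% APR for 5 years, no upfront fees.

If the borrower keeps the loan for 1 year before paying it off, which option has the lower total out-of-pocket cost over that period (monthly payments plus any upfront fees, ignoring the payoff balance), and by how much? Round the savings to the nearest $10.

Offer 2 by $150

Offer 1: at 7.25% the monthly rate is 0.0060417, so the payment is 6,000 × 0.0060417 / (1 − 1.0060417^−60) = $119.52.
Offer 2: monthly rate = 7.25%/12 = 0.0060417; payment = 6,000 × 0.0060417 / (1 − (1+0.0060417)^−60) = $119.52.
Over 12 months: Offer 1 costs 12 × $119.52 + $150.00 = $1,584.24; Offer 2 costs 12 × $119.52 = $1,434.24.
Offer 2 is cheaper by $1,584.24 − $1,434.24 = $150.00.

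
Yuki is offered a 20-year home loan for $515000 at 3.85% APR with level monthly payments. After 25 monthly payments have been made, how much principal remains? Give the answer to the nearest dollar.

With monthly rate i = 3.85%/12 = 0.0032083, the balance after k of n payments is P · [(1+i)^n − (1+i)^k] / [(1+i)^n − 1].
(1+0.0032083)^240 = 2.15710582 and (1+0.0032083)^25 = 1.08337367, so the balance is 515,000 × (2.15710582 − 1.08337367) / (2.15710582 − 1) = $477,892.38.

$477,892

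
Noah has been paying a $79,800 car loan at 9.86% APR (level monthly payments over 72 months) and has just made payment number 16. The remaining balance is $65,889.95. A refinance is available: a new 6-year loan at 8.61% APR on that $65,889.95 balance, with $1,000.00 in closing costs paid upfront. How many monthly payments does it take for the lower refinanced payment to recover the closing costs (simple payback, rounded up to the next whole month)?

Current payment = 79,800 × 9.86%/12 / (1 − (1+0.0082167)^−72) = $1,472.73.
Refinanced payment = 65,889.95 × 0.0071750 / (1 − (1+0.0071750)^−72) = $1,174.99.
Monthly savings = $1,472.73 − $1,174.99 = $297.74.
Break-even = $1,000.00 / $297.74 = 3.36 → 4 months.

4 months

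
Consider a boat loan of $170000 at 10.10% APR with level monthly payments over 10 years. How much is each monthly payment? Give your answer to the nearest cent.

Monthly rate = 10.1%/12 = 0.0084167; payment = 170,000 × 0.0084167 / (1 − (1+0.0084167)^−120) = $2,255.99.

$2,255.99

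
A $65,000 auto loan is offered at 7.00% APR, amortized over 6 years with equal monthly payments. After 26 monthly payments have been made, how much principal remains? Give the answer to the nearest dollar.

$44,597

With monthly rate i = 7%/12 = 0.0058333, the balance after k of n payments is P · [(1+i)^n − (1+i)^k] / [(1+i)^n − 1].
(1+0.0058333)^72 = 1.52010550 and (1+0.0058333)^26 = 1.16325955, so the balance is 65,000 × (1.52010550 − 1.16325955) / (1.52010550 − 1) = $44,596.70.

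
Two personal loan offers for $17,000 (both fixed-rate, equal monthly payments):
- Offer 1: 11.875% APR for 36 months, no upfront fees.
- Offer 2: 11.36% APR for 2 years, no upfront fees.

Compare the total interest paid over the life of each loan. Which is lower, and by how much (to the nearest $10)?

Offer 1: monthly rate = 11.875%/12 = 0.0098958; payment = 17,000 × 0.0098958 / (1 − (1+0.0098958)^−36) = $563.63.
Total interest on Offer 1 = 36 × $563.63 − $17,000 = $3,290.68.
Offer 2: monthly rate = 11.36%/12 = 0.0094667; payment = 17,000 × 0.0094667 / (1 − (1+0.0094667)^−24) = $795.18.
Total interest on Offer 2 = 24 × $795.18 − $17,000 = $2,084.32.
Offer 2 is lower by $1,206.36.

Offer 2 by $1,210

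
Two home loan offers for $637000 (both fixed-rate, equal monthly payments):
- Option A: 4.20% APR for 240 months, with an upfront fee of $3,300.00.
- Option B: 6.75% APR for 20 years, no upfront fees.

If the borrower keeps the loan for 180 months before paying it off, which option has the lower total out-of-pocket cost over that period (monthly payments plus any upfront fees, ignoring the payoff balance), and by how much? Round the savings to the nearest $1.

Option A by $161,573

Option A: monthly rate = 4.2%/12 = 0.0035000; payment = 637,000 × 0.0035000 / (1 − (1+0.0035000)^−240) = $3,927.56.
Option B: monthly rate = 6.75%/12 = 0.0056250; payment = 637,000 × 0.0056250 / (1 − (1+0.0056250)^−240) = $4,843.52.
Over 180 months: Option A costs 180 × $3,927.56 + $3,300.00 = $710,260.80; Option B costs 180 × $4,843.52 = $871,833.60.
Option A is cheaper by $871,833.60 − $710,260.80 = $161,572.80.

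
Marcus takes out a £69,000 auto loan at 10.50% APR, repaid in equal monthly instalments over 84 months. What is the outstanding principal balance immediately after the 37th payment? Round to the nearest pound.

With monthly rate i = 10.5%/12 = 0.0087500, the balance after k of n payments is P · [(1+i)^n − (1+i)^k] / [(1+i)^n − 1].
(1+0.0087500)^84 = 2.07882537 and (1+0.0087500)^37 = 1.38035650, so the balance is 69,000 × (2.07882537 − 1.38035650) / (2.07882537 − 1) = £44,672.99.

£44,673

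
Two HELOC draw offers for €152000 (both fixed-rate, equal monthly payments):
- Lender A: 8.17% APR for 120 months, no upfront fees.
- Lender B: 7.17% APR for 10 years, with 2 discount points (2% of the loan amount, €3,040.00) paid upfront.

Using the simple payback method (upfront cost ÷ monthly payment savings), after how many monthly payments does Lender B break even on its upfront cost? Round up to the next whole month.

Lender A: at 8.17% the monthly rate is 0.0068083, so the payment is 152,000 × 0.0068083 / (1 − 1.0068083^−120) = €1,857.86.
Lender B: monthly rate = 7.17%/12 = 0.0059750; payment = 152,000 × 0.0059750 / (1 − (1+0.0059750)^−120) = €1,778.20.
Monthly savings = €1,857.86 − €1,778.20 = €79.66.
Break-even = €3,040.00 / €79.66 = 38.16 → 39 months.

39 months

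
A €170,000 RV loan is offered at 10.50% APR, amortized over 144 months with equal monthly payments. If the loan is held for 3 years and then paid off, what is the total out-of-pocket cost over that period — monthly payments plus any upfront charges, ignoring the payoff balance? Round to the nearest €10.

Monthly rate = 10.5%/12 = 0.0087500; payment = 170,000 × 0.0087500 / (1 − (1+0.0087500)^−144) = €2,081.04.
Total outlay = 36 × €2,081.04 = €74,917.44.

€74,920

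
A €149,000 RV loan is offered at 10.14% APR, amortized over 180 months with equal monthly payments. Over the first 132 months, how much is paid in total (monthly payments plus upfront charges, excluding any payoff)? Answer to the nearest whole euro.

€213,041

At 10.14% the monthly rate is 0.0084500, so the payment is 149,000 × 0.0084500 / (1 − 1.0084500^−180) = €1,613.95.
Total outlay = 132 × €1,613.95 = €213,041.40.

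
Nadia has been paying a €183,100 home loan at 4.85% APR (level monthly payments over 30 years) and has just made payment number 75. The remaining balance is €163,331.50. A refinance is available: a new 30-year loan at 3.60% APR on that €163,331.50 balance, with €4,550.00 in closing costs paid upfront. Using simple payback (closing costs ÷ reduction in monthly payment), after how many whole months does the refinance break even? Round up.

Current payment = 183,100 × 4.85%/12 / (1 − (1+0.0040417)^−360) = €966.20.
Refinanced payment = 163,331.50 × 0.0030000 / (1 − (1+0.0030000)^−360) = €742.58.
Monthly savings = €966.20 − €742.58 = €223.62.
Break-even = €4,550.00 / €223.62 = 20.35 → 21 months.

21 months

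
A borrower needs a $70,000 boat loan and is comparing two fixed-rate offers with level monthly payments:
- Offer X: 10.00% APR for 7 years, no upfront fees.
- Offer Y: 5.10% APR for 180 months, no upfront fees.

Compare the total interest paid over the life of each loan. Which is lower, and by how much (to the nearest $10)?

Offer X: monthly rate = 10%/12 = 0.0083333; payment = 70,000 × 0.0083333 / (1 − (1+0.0083333)^−84) = $1,162.08.
Total interest on Offer X = 84 × $1,162.08 − $70,000 = $27,614.72.
Offer Y: at 5.10% the monthly rate is 0.0042500, so the payment is 70,000 × 0.0042500 / (1 − 1.0042500^−180) = $557.21.
Total interest on Offer Y = 180 × $557.21 − $70,000 = $30,297.80.
Offer X is lower by $2,683.08.

Offer X by $2,680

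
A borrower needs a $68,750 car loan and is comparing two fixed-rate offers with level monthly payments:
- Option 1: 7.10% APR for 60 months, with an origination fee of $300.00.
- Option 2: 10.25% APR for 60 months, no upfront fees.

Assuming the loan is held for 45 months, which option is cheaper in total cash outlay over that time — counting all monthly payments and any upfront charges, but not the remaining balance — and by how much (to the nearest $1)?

Option 1: monthly rate = 7.1%/12 = 0.0059167; payment = 68,750 × 0.0059167 / (1 − (1+0.0059167)^−60) = $1,364.58.
Option 2: monthly rate = 10.25%/12 = 0.0085417; payment = 68,750 × 0.0085417 / (1 − (1+0.0085417)^−60) = $1,469.21.
Over 45 months: Option 1 costs 45 × $1,364.58 + $300.00 = $61,706.10; Option 2 costs 45 × $1,469.21 = $66,114.45.
Option 1 is cheaper by $66,114.45 − $61,706.10 = $4,408.35.

Option 1 by $4,408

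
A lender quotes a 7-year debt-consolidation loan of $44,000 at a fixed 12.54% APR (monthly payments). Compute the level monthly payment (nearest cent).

$789.48

Monthly rate = 12.54%/12 = 0.0104500; payment = 44,000 × 0.0104500 / (1 − (1+0.0104500)^−84) = $789.48.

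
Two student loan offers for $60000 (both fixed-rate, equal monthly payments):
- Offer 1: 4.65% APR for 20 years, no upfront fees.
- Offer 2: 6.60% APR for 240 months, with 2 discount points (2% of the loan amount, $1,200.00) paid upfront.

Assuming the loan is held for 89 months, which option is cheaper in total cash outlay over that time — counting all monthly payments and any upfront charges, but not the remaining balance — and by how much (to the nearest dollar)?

Offer 1: monthly rate = 4.65%/12 = 0.0038750; payment = 60,000 × 0.0038750 / (1 − (1+0.0038750)^−240) = $384.46.
Offer 2: at 6.60% the monthly rate is 0.0055000, so the payment is 60,000 × 0.0055000 / (1 − 1.0055000^−240) = $450.88.
Over 89 months: Offer 1 costs 89 × $384.46 = $34,216.94; Offer 2 costs 89 × $450.88 + $1,200.00 = $41,328.32.
Offer 1 is cheaper by $41,328.32 − $34,216.94 = $7,111.38.

Offer 1 by $7,111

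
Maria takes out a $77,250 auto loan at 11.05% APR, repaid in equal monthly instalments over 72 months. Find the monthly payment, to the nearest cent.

$1,472.36

Monthly rate = 11.05%/12 = 0.0092083; payment = 77,250 × 0.0092083 / (1 − (1+0.0092083)^−72) = $1,472.36.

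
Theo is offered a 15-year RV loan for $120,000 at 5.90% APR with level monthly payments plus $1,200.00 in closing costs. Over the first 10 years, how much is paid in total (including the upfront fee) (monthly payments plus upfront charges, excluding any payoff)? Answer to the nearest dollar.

Monthly rate = 5.9%/12 = 0.0049167; payment = 120,000 × 0.0049167 / (1 − (1+0.0049167)^−180) = $1,006.16.
Total outlay = 120 × $1,006.16 + $1,200.00 = $121,939.20.

$121,939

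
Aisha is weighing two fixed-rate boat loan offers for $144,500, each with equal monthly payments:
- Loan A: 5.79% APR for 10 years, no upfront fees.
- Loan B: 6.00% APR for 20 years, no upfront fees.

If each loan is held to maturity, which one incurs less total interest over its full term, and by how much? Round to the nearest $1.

Loan A: monthly rate = 5.79%/12 = 0.0048250; payment = 144,500 × 0.0048250 / (1 − (1+0.0048250)^−120) = $1,589.05.
Total interest on Loan A = 120 × $1,589.05 − $144,500 = $46,186.00.
Loan B: monthly rate = 6%/12 = 0.0050000; payment = 144,500 × 0.0050000 / (1 − (1+0.0050000)^−240) = $1,035.24.
Total interest on Loan B = 240 × $1,035.24 − $144,500 = $103,957.60.
Loan A is lower by $57,771.60.

Loan A by $57,772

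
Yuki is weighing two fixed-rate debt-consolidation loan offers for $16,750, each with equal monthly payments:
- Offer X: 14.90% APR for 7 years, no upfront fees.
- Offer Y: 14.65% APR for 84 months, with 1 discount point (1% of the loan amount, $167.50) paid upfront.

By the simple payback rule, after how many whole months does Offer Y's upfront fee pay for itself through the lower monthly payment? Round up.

72 months

Offer X: monthly rate = 14.9%/12 = 0.0124167; payment = 16,750 × 0.0124167 / (1 − (1+0.0124167)^−84) = $322.28.
Offer Y: at 14.65% the monthly rate is 0.0122083, so the payment is 16,750 × 0.0122083 / (1 − 1.0122083^−84) = $319.94.
Monthly savings = $322.28 − $319.94 = $2.34.
Break-even = $167.50 / $2.34 = 71.58 → 72 months.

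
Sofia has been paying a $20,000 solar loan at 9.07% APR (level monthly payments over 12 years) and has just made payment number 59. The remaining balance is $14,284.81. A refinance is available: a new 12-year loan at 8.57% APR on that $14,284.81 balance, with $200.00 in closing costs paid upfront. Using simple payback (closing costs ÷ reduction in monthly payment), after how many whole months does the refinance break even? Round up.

3 months

Current payment = 20,000 × 9.07%/12 / (1 − (1+0.0075583)^−144) = $228.40.
Refinanced payment = 14,284.81 × 0.0071417 / (1 − (1+0.0071417)^−144) = $159.13.
Monthly savings = $228.40 − $159.13 = $69.27.
Break-even = $200.00 / $69.27 = 2.89 → 3 months.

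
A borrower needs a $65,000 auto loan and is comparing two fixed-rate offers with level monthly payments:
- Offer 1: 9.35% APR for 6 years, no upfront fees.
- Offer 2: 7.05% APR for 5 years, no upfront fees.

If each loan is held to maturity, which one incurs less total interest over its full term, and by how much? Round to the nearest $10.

Offer 2 by $7,860

Offer 1: monthly rate = 9.35%/12 = 0.0077917; payment = 65,000 × 0.0077917 / (1 − (1+0.0077917)^−72) = $1,182.98.
Total interest on Offer 1 = 72 × $1,182.98 − $65,000 = $20,174.56.
Offer 2: monthly rate = 7.05%/12 = 0.0058750; payment = 65,000 × 0.0058750 / (1 − (1+0.0058750)^−60) = $1,288.61.
Total interest on Offer 2 = 60 × $1,288.61 − $65,000 = $12,316.60.
Offer 2 is lower by $7,857.96.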